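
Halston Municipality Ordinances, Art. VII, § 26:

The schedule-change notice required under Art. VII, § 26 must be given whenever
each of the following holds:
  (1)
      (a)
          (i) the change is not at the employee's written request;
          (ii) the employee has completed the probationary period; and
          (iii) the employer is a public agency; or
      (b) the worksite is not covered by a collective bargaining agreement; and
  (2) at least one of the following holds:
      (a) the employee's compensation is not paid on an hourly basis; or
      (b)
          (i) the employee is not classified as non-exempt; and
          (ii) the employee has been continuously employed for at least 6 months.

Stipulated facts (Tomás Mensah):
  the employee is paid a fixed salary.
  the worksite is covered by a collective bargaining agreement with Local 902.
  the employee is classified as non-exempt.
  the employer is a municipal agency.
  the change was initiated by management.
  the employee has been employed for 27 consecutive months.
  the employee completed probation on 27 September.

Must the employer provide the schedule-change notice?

Yes — required.

(i) not employee-requested — holds.
(ii) past probation — satisfied.
(iii) public agency — met.
(a): T AND T AND T → true.
(b) no CBA — not satisfied.
(1): T OR F → true.
(a) not (hourly-paid) — holds.
(i) not (non-exempt) — fails.
(ii) tenure ≥ 6 mo. — holds.
(b) = F AND T = false.
(2): T OR F → true.
Overall = T AND T = true.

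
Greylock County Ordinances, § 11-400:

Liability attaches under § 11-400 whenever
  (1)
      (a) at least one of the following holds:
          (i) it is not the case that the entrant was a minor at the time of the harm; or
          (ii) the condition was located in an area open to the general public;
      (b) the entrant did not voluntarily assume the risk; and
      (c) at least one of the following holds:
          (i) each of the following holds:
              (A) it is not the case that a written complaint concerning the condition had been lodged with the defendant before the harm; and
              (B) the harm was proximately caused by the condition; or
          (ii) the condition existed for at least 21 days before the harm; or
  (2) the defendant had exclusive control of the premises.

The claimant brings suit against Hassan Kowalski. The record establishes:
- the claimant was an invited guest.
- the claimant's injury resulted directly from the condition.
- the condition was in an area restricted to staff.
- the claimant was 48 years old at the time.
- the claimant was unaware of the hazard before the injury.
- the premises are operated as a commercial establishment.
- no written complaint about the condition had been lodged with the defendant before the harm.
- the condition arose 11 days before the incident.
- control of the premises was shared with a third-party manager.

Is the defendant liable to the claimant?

Yes — liable.

(i) not (entrant a minor) — holds.
(ii) public area — fails.
(a): T OR F → true.
(b) no assumed risk — satisfied.
(A) not (complaint lodged) — satisfied.
(B) proximate cause — satisfied.
(i) = T AND T = true.
(ii) condition ≥21 days old — not met.
(c): T OR F → true.
(1) = T AND T AND T = true.
(2) exclusive control — fails.
Overall = T OR F = true.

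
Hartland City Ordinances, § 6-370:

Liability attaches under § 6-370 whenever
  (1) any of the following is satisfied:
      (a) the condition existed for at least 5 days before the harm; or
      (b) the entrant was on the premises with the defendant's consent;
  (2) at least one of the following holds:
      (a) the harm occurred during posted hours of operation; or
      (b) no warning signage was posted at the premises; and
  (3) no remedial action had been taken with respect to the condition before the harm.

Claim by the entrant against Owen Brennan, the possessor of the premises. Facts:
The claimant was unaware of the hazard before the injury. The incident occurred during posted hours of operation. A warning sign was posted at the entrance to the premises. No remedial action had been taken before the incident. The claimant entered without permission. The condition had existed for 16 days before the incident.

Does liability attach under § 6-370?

(a) condition ≥5 days old — satisfied.
(b) consent to enter — not satisfied.
(1): T OR F → true.
(a) during posted hours — holds.
(b) no signage posted — fails.
(2): T OR F → true.
(3) no remedial action — satisfied.
Overall = T AND T AND T = true.

Yes — liable.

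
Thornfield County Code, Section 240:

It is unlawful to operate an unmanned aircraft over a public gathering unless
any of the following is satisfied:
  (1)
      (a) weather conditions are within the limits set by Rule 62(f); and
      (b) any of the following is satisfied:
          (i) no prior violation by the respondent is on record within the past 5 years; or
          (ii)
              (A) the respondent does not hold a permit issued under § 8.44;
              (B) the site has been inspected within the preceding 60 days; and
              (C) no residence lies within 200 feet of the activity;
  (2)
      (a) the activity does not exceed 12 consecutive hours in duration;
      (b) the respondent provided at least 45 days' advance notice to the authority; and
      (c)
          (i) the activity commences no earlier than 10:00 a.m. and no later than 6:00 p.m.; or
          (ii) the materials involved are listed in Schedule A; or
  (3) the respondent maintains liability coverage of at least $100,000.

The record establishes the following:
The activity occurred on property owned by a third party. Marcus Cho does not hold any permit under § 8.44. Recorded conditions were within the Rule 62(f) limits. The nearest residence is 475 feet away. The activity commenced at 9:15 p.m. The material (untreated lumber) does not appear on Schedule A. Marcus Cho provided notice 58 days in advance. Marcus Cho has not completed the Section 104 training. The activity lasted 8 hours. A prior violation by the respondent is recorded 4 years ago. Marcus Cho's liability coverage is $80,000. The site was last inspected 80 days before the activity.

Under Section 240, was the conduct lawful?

(a) weather ok — met.
(i) no prior violation — fails.
(A) not (holds permit) — met.
(B) site inspected — fails.
(C) no residence in 200 ft — satisfied.
(ii) = T AND F AND T = false.
(b) = F OR F = false.
(1): T AND F → false.
(a) ≤ 12 hrs duration — met.
(b) ≥45 days' notice — holds.
(i) start within hours — fails.
(ii) Schedule A material — not satisfied.
So (c) is not satisfied (F OR F).
(2) = T AND T AND F = false.
(3) coverage ≥ $100,000 — not satisfied.
Overall: F OR F OR F → false.

No — unlawful.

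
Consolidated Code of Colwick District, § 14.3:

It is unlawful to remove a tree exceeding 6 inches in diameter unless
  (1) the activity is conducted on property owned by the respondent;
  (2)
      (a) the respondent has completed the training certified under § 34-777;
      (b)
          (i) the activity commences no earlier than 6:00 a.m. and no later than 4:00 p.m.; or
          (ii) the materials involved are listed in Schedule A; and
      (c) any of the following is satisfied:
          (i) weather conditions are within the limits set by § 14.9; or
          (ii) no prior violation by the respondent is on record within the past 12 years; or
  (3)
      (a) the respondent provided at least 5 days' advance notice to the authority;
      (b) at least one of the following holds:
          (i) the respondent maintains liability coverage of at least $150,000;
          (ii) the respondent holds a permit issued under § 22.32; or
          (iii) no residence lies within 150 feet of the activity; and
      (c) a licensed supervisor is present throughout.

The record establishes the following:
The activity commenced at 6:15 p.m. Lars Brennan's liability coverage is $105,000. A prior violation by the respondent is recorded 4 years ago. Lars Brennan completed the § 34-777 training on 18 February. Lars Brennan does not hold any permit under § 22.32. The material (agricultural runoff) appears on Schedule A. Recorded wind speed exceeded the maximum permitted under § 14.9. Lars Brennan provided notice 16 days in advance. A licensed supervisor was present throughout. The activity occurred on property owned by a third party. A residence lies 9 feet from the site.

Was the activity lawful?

(1) own property — fails.
(a) training certified — met.
(i) start within hours — not met.
(ii) Schedule A material — satisfied.
(b) = F OR T = true.
(i) weather ok — fails.
(ii) no prior violation — fails.
(c): F OR F → false.
(2) = T AND T AND F = false.
(a) ≥5 days' notice — holds.
(i) coverage ≥ $150,000 — not met.
(ii) holds permit — not met.
(iii) no residence in 150 ft — not met.
(b) = F OR F OR F = false.
(c) supervisor present — met.
(3): T AND F AND T → false.
So Overall is not satisfied (F OR F OR F).

No — unlawful.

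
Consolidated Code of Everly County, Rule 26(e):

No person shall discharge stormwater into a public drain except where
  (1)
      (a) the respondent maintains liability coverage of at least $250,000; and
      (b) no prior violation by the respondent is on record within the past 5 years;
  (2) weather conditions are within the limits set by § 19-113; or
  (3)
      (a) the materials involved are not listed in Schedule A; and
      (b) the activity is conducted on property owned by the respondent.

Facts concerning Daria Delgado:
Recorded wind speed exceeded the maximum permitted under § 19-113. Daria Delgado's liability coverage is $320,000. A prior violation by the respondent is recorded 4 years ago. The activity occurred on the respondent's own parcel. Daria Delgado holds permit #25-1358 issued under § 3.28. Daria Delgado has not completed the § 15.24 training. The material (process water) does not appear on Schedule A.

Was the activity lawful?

(a) coverage ≥ $250,000 — holds.
(b) no prior violation — not satisfied.
(1): T AND F → false.
(2) weather ok — not satisfied.
(a) not (Schedule A material) — met.
(b) own property — satisfied.
So (3) is satisfied (T AND T).
So Overall is satisfied (F OR F OR T).

Yes — lawful.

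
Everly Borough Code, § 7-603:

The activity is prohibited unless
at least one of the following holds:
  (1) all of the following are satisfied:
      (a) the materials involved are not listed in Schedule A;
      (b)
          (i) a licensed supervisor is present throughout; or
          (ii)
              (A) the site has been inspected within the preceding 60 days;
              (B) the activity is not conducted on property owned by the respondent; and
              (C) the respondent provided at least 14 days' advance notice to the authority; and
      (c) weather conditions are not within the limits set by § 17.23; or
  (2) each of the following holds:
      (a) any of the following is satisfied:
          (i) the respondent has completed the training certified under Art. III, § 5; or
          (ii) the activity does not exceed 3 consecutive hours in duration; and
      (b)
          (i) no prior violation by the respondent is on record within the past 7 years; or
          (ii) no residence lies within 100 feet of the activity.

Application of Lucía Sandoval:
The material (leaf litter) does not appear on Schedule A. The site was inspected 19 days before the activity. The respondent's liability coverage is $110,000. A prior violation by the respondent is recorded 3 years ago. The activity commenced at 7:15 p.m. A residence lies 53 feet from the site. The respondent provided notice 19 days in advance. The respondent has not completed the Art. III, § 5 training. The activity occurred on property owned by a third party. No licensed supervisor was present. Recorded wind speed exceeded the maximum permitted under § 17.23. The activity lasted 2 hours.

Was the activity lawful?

(a) not (Schedule A material) — satisfied.
(i) supervisor present — not met.
(A) site inspected — met.
(B) not (own property) — met.
(C) ≥14 days' notice — satisfied.
(ii): T AND T AND T → true.
(b): F OR T → true.
(c) not (weather ok) — holds.
So (1) is satisfied (T AND T AND T).
(i) training certified — not met.
(ii) ≤ 3 hrs duration — satisfied.
(a) = F OR T = true.
(i) no prior violation — fails.
(ii) no residence in 100 ft — not satisfied.
So (b) is not satisfied (F OR F).
(2) = T AND F = false.
Overall = T OR F = true.

Yes — lawful.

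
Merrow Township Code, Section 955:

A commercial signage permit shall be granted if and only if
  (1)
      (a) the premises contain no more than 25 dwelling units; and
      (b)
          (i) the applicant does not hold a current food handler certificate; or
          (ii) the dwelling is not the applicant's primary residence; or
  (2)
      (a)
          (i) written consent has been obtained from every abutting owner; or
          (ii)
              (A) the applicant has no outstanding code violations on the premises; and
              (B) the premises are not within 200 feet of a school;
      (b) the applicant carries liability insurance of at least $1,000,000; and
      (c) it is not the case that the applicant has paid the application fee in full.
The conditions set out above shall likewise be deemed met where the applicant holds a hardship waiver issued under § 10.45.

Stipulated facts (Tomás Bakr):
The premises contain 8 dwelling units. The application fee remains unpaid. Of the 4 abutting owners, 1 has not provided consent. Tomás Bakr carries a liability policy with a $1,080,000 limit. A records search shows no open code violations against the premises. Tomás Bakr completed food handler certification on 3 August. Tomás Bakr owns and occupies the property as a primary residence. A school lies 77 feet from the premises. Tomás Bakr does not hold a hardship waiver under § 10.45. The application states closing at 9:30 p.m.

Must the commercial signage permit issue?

No — denied.

(a) ≤ 25 units — met.
(i) not (food handler cert.) — not satisfied.
(ii) not (primary residence) — fails.
So (b) is not satisfied (F OR F).
(1) = T AND F = false.
(i) all abutters consent — not satisfied.
(A) no code violations — holds.
(B) ≥200 ft from school — not met.
(ii) = T AND F = false.
So (a) is not satisfied (F OR F).
(b) insurance ≥ $1,000,000 — holds.
(c) not (fee paid) — met.
(2): F AND T AND T → false.
Overall = F OR F = false.
Exception (hardship waiver) — not satisfied.
Result: main false OR exception false → false.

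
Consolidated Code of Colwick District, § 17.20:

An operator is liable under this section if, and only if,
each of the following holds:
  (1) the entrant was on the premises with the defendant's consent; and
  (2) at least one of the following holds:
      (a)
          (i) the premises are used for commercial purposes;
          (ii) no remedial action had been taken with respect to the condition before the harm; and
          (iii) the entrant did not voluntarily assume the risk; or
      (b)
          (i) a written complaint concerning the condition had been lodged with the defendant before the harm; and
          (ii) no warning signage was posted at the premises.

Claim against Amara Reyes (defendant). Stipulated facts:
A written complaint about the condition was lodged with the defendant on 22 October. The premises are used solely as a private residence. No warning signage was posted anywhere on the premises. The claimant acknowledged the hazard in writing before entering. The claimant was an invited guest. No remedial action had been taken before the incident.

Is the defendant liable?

(1) consent to enter — met.
(i) commercial use — not met.
(ii) no remedial action — met.
(iii) no assumed risk — fails.
So (a) is not satisfied (F AND T AND F).
(i) complaint lodged — holds.
(ii) no signage posted — satisfied.
(b): T AND T → true.
So (2) is satisfied (F OR T).
So Overall is satisfied (T AND T).

Yes — liable.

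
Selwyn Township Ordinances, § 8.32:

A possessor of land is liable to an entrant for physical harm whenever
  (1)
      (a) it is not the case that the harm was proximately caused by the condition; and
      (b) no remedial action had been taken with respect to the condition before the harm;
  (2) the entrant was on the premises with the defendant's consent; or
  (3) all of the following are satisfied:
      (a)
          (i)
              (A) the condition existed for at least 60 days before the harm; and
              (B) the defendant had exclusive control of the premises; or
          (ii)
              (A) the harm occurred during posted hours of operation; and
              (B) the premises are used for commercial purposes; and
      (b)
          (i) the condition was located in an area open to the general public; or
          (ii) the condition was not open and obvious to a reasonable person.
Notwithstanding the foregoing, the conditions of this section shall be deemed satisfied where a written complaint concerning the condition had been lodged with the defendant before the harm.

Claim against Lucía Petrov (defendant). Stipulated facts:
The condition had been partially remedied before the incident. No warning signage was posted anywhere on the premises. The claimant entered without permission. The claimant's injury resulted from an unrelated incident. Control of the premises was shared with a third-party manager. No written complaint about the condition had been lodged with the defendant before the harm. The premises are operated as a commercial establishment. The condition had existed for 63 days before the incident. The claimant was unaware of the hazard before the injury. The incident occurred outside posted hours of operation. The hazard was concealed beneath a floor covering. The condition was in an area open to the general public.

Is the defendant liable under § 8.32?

No — not liable.

(a) not (proximate cause) — holds.
(b) no remedial action — fails.
(1): T AND F → false.
(2) consent to enter — not met.
(A) condition ≥60 days old — satisfied.
(B) exclusive control — fails.
So (i) is not satisfied (T AND F).
(A) during posted hours — fails.
(B) commercial use — satisfied.
(ii): F AND T → false.
(a) = F OR F = false.
(i) public area — satisfied.
(ii) not open/obvious — satisfied.
(b): T OR T → true.
(3): F AND T → false.
Overall = F OR F OR F = false.
Exception (complaint lodged) — not satisfied.
Result: main false OR exception false → false.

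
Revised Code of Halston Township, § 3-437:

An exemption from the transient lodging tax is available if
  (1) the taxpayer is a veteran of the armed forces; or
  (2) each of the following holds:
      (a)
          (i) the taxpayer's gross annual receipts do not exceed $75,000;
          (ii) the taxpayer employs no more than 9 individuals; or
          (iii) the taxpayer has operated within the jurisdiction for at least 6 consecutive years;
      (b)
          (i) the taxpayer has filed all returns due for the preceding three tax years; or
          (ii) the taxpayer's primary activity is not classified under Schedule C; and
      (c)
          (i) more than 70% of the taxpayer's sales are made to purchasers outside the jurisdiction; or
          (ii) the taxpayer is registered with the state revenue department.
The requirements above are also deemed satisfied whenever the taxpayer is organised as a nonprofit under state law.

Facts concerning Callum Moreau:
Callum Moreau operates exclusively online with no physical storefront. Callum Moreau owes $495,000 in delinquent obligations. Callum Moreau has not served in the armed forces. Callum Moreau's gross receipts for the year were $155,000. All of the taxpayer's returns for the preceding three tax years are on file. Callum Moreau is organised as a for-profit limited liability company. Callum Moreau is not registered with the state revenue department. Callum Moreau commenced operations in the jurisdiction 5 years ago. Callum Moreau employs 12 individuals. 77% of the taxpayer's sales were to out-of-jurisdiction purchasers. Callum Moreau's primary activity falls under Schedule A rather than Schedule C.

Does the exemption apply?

No — not exempt.

(1) veteran — fails.
(i) receipts ≤ $75,000 — not satisfied.
(ii) ≤ 9 employees — not met.
(iii) ≥ 6 yrs in jurisdiction — fails.
(a) = F OR F OR F = false.
(i) returns current — holds.
(ii) not (Schedule C activity) — met.
(b): T OR T → true.
(i) >70% out-of-jur. sales — holds.
(ii) state-registered — fails.
So (c) is satisfied (T OR F).
So (2) is not satisfied (F AND T AND T).
Overall: F OR F → false.
Exception (nonprofit) — not satisfied.
Result: main false OR exception false → false.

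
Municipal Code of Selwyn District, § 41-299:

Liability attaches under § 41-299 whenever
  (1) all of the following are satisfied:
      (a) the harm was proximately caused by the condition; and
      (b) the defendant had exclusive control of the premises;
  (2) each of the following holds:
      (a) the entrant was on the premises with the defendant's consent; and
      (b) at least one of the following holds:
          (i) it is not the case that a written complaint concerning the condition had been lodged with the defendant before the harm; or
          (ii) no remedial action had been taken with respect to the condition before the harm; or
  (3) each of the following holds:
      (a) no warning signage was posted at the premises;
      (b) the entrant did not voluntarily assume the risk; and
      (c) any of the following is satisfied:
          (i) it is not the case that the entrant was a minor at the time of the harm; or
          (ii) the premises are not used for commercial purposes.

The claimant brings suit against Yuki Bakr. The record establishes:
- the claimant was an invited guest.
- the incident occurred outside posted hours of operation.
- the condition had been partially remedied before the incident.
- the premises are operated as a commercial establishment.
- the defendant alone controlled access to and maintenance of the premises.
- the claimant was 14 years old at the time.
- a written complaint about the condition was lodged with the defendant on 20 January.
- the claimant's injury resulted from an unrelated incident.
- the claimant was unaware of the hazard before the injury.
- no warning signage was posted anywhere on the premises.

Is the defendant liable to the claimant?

(a) proximate cause — fails.
(b) exclusive control — satisfied.
So (1) is not satisfied (F AND T).
(a) consent to enter — met.
(i) not (complaint lodged) — fails.
(ii) no remedial action — not met.
(b) = F OR F = false.
So (2) is not satisfied (T AND F).
(a) no signage posted — satisfied.
(b) no assumed risk — holds.
(i) not (entrant a minor) — not satisfied.
(ii) not (commercial use) — fails.
(c): F OR F → false.
(3) = T AND T AND F = false.
Overall = F OR F OR F = false.

No — not liable.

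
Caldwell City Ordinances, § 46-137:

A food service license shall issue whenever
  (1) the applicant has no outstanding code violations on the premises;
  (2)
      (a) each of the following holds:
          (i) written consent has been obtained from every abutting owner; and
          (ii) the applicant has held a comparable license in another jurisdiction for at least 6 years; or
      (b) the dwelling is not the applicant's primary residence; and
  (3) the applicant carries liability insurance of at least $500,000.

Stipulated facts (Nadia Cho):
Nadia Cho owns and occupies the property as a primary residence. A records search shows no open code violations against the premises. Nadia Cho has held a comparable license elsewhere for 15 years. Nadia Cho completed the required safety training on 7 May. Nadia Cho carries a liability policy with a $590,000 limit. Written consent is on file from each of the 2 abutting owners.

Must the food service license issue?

(1) no code violations — met.
(i) all abutters consent — holds.
(ii) prior license ≥ 6 yr — met.
(a): T AND T → true.
(b) not (primary residence) — not satisfied.
(2): T OR F → true.
(3) insurance ≥ $500,000 — holds.
So Overall is satisfied (T AND T AND T).

Yes — granted.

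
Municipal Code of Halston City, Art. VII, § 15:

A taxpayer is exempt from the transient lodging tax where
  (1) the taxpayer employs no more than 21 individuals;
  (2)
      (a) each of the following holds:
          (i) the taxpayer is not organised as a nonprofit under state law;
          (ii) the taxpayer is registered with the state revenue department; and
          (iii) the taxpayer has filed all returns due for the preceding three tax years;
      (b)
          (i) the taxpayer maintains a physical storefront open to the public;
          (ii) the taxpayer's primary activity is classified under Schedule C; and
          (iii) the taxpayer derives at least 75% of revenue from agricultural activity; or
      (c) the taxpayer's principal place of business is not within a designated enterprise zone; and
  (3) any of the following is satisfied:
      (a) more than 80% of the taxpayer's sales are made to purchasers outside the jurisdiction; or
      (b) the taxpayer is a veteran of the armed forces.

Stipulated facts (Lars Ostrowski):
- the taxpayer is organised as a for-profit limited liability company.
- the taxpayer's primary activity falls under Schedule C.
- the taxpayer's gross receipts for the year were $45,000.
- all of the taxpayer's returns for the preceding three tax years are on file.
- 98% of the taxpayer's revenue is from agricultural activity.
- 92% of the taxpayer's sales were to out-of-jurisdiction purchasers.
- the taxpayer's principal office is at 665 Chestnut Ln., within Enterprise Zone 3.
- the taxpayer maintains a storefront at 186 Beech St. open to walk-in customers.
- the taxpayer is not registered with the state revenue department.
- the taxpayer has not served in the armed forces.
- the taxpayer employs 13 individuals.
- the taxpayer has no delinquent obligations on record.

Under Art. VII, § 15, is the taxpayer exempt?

(1) ≤ 21 employees — satisfied.
(i) not (nonprofit) — satisfied.
(ii) state-registered — not satisfied.
(iii) returns current — holds.
(a) = T AND F AND T = false.
(i) has storefront — met.
(ii) Schedule C activity — satisfied.
(iii) ≥75% agricultural — met.
(b): T AND T AND T → true.
(c) not (in enterprise zone) — fails.
(2): F OR T OR F → true.
(a) >80% out-of-jur. sales — holds.
(b) veteran — not satisfied.
So (3) is satisfied (T OR F).
So Overall is satisfied (T AND T AND T).

Yes — exempt.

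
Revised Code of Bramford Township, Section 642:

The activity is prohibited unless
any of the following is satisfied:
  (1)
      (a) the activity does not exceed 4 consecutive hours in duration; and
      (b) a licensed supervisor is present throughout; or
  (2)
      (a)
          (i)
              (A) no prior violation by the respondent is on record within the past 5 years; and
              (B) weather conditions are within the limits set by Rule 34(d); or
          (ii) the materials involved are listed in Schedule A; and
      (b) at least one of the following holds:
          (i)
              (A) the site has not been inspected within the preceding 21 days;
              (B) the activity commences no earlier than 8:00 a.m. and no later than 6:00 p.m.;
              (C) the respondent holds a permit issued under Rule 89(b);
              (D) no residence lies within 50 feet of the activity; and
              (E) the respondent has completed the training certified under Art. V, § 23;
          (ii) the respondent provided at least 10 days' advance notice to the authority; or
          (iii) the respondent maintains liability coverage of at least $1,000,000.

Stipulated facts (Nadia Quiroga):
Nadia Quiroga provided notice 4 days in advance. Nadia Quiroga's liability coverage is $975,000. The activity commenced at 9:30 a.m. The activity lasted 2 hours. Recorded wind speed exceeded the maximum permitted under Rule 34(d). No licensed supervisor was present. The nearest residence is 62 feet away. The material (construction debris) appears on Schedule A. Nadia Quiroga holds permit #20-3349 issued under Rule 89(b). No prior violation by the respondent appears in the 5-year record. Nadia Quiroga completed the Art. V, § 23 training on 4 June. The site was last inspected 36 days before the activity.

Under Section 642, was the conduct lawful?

(a) ≤ 4 hrs duration — met.
(b) supervisor present — not satisfied.
(1) = T AND F = false.
(A) no prior violation — satisfied.
(B) weather ok — not satisfied.
So (i) is not satisfied (T AND F).
(ii) Schedule A material — met.
(a): F OR T → true.
(A) not (site inspected) — satisfied.
(B) start within hours — satisfied.
(C) holds permit — holds.
(D) no residence in 50 ft — satisfied.
(E) training certified — met.
(i) = T AND T AND T AND T AND T = true.
(ii) ≥10 days' notice — not satisfied.
(iii) coverage ≥ $1,000,000 — not met.
(b): T OR F OR F → true.
So (2) is satisfied (T AND T).
So Overall is satisfied (F OR T).

Yes — lawful.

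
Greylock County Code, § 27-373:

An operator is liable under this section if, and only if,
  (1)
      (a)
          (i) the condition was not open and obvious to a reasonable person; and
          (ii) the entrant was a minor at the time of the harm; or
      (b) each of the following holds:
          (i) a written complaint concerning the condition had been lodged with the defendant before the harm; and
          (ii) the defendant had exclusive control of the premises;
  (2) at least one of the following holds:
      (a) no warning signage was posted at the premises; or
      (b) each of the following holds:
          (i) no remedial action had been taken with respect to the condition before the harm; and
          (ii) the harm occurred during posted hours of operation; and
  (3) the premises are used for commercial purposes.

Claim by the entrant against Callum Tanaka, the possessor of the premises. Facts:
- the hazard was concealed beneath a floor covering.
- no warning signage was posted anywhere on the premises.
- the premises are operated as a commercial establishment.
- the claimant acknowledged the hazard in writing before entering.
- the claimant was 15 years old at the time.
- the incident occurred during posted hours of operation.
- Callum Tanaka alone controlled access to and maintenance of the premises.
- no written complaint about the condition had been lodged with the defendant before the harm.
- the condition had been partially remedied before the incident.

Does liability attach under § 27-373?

(i) not open/obvious — met.
(ii) entrant a minor — holds.
(a) = T AND T = true.
(i) complaint lodged — not met.
(ii) exclusive control — met.
So (b) is not satisfied (F AND T).
(1): T OR F → true.
(a) no signage posted — met.
(i) no remedial action — not satisfied.
(ii) during posted hours — met.
(b): F AND T → false.
So (2) is satisfied (T OR F).
(3) commercial use — satisfied.
Overall: T AND T AND T → true.

Yes — liable.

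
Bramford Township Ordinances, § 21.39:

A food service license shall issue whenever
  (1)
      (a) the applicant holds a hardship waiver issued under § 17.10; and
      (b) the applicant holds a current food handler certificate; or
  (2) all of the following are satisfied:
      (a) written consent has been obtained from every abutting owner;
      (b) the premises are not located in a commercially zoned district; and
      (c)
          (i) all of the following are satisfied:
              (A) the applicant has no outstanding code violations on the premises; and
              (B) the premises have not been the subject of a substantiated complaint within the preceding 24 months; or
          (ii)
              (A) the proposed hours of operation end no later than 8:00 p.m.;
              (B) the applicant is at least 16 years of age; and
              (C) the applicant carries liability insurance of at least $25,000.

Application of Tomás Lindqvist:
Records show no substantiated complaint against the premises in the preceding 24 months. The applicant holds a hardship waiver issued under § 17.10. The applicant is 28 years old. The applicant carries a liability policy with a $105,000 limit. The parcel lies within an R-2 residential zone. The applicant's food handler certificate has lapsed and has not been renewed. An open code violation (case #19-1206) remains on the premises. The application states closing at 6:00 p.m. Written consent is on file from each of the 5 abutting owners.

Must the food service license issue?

(a) hardship waiver — met.
(b) food handler cert. — not satisfied.
So (1) is not satisfied (T AND F).
(a) all abutters consent — satisfied.
(b) not (commercially zoned) — satisfied.
(A) no code violations — fails.
(B) no complaint in 24 mo. — holds.
(i): F AND T → false.
(A) closes by 8 p.m. — met.
(B) age ≥ 16 — holds.
(C) insurance ≥ $25,000 — satisfied.
(ii): T AND T AND T → true.
(c) = F OR T = true.
So (2) is satisfied (T AND T AND T).
So Overall is satisfied (F OR T).

Yes — granted.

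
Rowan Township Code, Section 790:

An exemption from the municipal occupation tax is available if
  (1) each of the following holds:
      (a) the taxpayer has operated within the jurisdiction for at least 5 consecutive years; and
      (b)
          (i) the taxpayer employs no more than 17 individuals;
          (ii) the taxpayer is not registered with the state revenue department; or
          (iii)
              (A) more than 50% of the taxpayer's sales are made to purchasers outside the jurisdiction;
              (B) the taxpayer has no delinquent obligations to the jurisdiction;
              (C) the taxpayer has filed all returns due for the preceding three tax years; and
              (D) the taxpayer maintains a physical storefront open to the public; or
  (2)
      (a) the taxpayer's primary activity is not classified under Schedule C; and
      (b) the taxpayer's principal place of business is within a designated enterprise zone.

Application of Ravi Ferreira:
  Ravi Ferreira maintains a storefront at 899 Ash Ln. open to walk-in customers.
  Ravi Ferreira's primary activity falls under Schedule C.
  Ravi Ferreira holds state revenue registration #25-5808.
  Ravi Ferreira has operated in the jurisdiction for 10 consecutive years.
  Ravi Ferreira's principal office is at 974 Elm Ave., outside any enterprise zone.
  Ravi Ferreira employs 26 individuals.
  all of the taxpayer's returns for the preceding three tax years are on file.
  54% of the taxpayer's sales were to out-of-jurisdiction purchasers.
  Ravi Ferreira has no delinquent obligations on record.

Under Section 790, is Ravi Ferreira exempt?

(a) ≥ 5 yrs in jurisdiction — met.
(i) ≤ 17 employees — fails.
(ii) not (state-registered) — not met.
(A) >50% out-of-jur. sales — satisfied.
(B) no delinquency — holds.
(C) returns current — satisfied.
(D) has storefront — met.
(iii) = T AND T AND T AND T = true.
(b) = F OR F OR T = true.
(1) = T AND T = true.
(a) not (Schedule C activity) — fails.
(b) in enterprise zone — not met.
So (2) is not satisfied (F AND F).
Overall: T OR F → true.

Yes — exempt.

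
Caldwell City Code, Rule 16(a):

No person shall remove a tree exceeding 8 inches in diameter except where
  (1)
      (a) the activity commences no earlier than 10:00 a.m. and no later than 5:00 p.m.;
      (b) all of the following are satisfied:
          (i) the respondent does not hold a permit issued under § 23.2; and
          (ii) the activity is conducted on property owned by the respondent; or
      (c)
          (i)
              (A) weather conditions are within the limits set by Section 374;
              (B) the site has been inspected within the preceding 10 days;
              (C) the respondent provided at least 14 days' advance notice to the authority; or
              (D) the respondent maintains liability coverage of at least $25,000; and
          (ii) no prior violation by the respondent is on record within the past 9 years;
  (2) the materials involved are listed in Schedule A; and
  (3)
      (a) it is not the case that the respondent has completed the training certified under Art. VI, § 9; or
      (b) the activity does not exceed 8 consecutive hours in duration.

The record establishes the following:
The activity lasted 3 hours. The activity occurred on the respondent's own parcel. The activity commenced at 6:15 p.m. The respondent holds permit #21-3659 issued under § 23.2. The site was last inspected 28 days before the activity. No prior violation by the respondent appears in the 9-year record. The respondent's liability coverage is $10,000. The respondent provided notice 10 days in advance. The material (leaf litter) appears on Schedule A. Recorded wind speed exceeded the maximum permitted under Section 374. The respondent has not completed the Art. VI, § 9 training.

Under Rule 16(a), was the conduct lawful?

(a) start within hours — not satisfied.
(i) not (holds permit) — fails.
(ii) own property — satisfied.
So (b) is not satisfied (F AND T).
(A) weather ok — not met.
(B) site inspected — not satisfied.
(C) ≥14 days' notice — not satisfied.
(D) coverage ≥ $25,000 — fails.
(i) = F OR F OR F OR F = false.
(ii) no prior violation — met.
(c): F AND T → false.
(1) = F OR F OR F = false.
(2) Schedule A material — satisfied.
(a) not (training certified) — holds.
(b) ≤ 8 hrs duration — satisfied.
So (3) is satisfied (T OR T).
Overall: F AND T AND T → false.

No — unlawful.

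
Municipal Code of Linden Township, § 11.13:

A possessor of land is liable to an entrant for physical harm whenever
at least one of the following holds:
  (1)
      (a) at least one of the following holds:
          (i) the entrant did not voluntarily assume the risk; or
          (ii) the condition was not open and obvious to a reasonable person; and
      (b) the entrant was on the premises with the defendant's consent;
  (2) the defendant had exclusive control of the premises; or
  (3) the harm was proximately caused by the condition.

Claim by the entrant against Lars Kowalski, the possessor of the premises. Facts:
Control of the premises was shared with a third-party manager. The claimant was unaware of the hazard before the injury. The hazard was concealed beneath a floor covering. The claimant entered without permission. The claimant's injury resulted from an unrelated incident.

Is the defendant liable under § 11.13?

(i) no assumed risk — holds.
(ii) not open/obvious — met.
(a): T OR T → true.
(b) consent to enter — not satisfied.
So (1) is not satisfied (T AND F).
(2) exclusive control — not met.
(3) proximate cause — fails.
Overall: F OR F OR F → false.

No — not liable.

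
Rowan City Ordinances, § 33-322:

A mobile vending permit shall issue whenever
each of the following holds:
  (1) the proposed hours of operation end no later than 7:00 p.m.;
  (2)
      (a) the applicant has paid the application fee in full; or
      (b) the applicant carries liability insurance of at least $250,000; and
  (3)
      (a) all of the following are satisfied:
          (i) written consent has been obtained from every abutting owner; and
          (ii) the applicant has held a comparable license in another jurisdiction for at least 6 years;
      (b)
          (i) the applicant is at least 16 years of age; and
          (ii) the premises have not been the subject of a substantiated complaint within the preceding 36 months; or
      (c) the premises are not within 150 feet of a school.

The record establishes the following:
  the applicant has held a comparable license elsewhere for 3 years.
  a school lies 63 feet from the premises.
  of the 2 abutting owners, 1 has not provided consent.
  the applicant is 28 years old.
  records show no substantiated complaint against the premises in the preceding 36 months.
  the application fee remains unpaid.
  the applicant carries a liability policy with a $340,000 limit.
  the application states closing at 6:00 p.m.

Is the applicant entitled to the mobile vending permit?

Yes — granted.

(1) closes by 7 p.m. — satisfied.
(a) fee paid — not satisfied.
(b) insurance ≥ $250,000 — holds.
So (2) is satisfied (F OR T).
(i) all abutters consent — fails.
(ii) prior license ≥ 6 yr — not satisfied.
(a): F AND F → false.
(i) age ≥ 16 — holds.
(ii) no complaint in 36 mo. — met.
(b): T AND T → true.
(c) ≥150 ft from school — not satisfied.
(3): F OR T OR F → true.
Overall = T AND T AND T = true.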